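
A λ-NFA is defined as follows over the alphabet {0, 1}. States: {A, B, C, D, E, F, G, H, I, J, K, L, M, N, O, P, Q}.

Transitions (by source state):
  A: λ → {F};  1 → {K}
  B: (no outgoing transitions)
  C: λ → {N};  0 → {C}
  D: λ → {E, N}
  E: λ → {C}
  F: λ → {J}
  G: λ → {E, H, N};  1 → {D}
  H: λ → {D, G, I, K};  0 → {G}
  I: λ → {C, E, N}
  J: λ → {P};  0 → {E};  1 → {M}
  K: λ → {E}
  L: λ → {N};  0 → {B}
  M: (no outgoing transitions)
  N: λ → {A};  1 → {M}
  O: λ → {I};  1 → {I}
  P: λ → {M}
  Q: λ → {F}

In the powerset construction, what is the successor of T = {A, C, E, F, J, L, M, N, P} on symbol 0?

C on 0 → {C}.
J on 0 → {E}.
L on 0 → {B}.
No 0-transition from A, E, F, M, N, P.
Union after reading 0: {B, C, E}.
Now take the λ-closure:
From C via λ: add N.
From N via λ: add A.
From A via λ: add F.
From F via λ: add J.
From J via λ: add P.
From P via λ: add M.
No new states can be added; the closed set is {A, B, C, E, F, J, M, N, P}.

{A, B, C, E, F, J, M, N, P}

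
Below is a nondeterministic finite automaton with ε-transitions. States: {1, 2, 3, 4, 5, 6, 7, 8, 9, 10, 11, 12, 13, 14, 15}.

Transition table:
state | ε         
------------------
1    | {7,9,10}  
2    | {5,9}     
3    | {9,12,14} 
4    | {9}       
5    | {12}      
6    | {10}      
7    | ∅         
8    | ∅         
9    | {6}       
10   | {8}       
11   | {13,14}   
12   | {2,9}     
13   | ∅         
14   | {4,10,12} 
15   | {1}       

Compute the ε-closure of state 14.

Start with {14}.
From 14 via ε: add 4, 10, 12.
From 4 via ε: add 9.
From 10 via ε: add 8.
From 12 via ε: add 2.
From 2 via ε: add 5.
From 9 via ε: add 6.
No new states can be added; the closed set is {2, 4, 5, 6, 8, 9, 10, 12, 14}.

{2, 4, 5, 6, 8, 9, 10, 12, 14}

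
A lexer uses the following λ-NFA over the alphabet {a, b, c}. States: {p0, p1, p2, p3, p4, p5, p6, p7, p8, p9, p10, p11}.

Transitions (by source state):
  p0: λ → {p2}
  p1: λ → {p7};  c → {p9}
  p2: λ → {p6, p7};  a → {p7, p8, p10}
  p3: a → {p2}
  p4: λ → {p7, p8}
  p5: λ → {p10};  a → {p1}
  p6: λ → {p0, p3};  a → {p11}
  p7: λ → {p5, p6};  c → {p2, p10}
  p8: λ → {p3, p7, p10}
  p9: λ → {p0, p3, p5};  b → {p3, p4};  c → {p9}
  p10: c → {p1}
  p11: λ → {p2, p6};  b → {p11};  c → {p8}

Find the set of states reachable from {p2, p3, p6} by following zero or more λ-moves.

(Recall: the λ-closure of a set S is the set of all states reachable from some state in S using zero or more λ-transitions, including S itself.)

Start with {p2, p3, p6}.
From p2 via λ: add p7.
From p6 via λ: add p0.
From p7 via λ: add p5.
From p5 via λ: add p10.
No new states can be added; the closed set is {p0, p2, p3, p5, p6, p7, p10}.

{p0, p2, p3, p5, p6, p7, p10}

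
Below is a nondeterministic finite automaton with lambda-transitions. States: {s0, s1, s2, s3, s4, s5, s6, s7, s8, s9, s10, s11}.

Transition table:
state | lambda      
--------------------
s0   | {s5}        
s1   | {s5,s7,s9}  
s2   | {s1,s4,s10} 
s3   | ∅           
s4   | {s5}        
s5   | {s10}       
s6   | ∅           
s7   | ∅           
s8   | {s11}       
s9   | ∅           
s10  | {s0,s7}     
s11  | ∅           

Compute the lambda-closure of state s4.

Start with {s4}.
From s4 via lambda: add s5.
From s5 via lambda: add s10.
From s10 via lambda: add s0, s7.
No new states can be added; the closed set is {s0, s4, s5, s7, s10}.

{s0, s4, s5, s7, s10}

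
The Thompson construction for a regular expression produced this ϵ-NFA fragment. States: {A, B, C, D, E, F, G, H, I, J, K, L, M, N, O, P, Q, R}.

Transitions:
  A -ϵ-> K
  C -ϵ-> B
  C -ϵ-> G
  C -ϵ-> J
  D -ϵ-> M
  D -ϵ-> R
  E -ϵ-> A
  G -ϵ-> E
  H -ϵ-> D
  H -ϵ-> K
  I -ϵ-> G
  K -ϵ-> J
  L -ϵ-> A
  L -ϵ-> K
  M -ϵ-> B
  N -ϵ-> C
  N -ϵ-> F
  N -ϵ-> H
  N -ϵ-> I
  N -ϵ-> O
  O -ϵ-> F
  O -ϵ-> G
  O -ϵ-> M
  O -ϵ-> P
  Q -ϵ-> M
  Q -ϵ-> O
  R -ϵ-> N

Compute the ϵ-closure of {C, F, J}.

Start with {C, F, J}.
From C via ϵ: add B, G.
From G via ϵ: add E.
From E via ϵ: add A.
From A via ϵ: add K.
No new states can be added; the closed set is {A, B, C, E, F, G, J, K}.

{A, B, C, E, F, G, J, K}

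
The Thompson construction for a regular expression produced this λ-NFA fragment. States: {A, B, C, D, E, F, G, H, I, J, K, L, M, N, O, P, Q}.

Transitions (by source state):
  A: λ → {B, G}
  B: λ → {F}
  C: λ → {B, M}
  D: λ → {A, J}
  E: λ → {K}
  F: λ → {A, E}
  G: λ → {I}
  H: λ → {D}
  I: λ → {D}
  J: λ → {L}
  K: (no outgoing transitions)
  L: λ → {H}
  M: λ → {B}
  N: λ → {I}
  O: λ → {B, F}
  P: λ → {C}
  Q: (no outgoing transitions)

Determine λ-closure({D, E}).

{A, B, D, E, F, G, H, I, J, K, L}

Start with {D, E}.
From D via λ: add A, J.
From E via λ: add K.
From A via λ: add B, G.
From J via λ: add L.
From B via λ: add F.
From G via λ: add I.
From L via λ: add H.
No new states can be added; the closed set is {A, B, D, E, F, G, H, I, J, K, L}.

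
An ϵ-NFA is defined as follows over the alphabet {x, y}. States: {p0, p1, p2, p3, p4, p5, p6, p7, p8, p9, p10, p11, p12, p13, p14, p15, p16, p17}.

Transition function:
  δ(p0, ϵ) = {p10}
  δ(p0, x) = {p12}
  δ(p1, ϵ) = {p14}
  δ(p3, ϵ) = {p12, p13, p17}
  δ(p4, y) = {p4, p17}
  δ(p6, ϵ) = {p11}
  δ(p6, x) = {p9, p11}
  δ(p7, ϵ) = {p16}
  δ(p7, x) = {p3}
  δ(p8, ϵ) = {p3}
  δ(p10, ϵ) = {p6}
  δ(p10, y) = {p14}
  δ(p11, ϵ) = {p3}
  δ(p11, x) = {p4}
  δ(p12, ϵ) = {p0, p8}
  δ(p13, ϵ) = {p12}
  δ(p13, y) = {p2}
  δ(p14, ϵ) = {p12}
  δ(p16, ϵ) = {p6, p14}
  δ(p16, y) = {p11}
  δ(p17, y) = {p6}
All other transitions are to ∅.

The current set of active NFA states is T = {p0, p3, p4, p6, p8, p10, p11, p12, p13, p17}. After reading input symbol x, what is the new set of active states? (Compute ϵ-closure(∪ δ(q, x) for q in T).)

p0 on x → {p12}.
p6 on x → {p9, p11}.
p11 on x → {p4}.
No x-transition from p3, p4, p8, p10, p12, p13, p17.
Union after reading x: {p4, p9, p11, p12}.
Now take the ϵ-closure:
From p11 via ϵ: add p3.
From p12 via ϵ: add p0, p8.
From p0 via ϵ: add p10.
From p3 via ϵ: add p13, p17.
From p10 via ϵ: add p6.
No new states can be added; the closed set is {p0, p3, p4, p6, p8, p9, p10, p11, p12, p13, p17}.

{p0, p3, p4, p6, p8, p9, p10, p11, p12, p13, p17}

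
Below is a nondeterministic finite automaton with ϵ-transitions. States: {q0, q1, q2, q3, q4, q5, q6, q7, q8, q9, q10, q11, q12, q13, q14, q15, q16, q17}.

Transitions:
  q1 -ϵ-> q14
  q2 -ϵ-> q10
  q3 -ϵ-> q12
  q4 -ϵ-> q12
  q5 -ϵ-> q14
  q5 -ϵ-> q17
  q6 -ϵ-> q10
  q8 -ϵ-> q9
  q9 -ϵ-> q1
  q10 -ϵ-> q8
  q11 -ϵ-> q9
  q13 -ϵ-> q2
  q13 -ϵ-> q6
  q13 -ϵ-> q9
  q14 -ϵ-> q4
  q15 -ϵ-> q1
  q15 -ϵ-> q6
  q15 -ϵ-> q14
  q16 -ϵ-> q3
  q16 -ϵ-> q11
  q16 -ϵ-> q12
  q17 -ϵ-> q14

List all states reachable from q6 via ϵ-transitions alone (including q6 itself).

{q1, q4, q6, q8, q9, q10, q12, q14}

Start with {q6}.
From q6 via ϵ: add q10.
From q10 via ϵ: add q8.
From q8 via ϵ: add q9.
From q9 via ϵ: add q1.
From q1 via ϵ: add q14.
From q14 via ϵ: add q4.
From q4 via ϵ: add q12.
No new states can be added; the closed set is {q1, q4, q6, q8, q9, q10, q12, q14}.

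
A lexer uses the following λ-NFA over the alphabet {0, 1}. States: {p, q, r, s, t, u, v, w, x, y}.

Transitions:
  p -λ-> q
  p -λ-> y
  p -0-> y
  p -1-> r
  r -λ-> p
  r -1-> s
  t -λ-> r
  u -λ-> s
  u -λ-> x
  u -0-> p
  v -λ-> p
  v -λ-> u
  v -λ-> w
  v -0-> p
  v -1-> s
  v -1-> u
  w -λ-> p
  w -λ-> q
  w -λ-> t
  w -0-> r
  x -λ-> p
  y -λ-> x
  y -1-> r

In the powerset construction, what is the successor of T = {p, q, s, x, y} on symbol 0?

p on 0 → {y}.
No 0-transition from q, s, x, y.
Union after reading 0: {y}.
Now take the λ-closure:
From y via λ: add x.
From x via λ: add p.
From p via λ: add q.
No new states can be added; the closed set is {p, q, x, y}.

{p, q, x, y}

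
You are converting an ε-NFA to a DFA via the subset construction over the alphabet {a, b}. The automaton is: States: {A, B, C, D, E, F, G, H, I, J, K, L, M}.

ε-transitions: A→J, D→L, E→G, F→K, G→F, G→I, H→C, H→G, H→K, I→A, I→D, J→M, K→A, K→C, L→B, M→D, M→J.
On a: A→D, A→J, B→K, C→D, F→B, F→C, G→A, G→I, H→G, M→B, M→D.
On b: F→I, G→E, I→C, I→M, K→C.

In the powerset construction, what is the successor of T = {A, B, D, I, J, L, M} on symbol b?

I on b → {C, M}.
No b-transition from A, B, D, J, L, M.
Union after reading b: {C, M}.
Now take the ε-closure:
From M via ε: add D, J.
From D via ε: add L.
From L via ε: add B.
No new states can be added; the closed set is {B, C, D, J, L, M}.

{B, C, D, J, L, M}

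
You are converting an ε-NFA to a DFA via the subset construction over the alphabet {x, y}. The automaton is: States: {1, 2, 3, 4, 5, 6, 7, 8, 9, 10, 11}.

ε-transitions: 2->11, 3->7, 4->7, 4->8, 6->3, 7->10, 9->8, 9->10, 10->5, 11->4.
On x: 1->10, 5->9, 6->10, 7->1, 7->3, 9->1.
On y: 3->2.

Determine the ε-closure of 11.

{4, 5, 7, 8, 10, 11}

Start with {11}.
From 11 via ε: add 4.
From 4 via ε: add 7, 8.
From 7 via ε: add 10.
From 10 via ε: add 5.
No new states can be added; the closed set is {4, 5, 7, 8, 10, 11}.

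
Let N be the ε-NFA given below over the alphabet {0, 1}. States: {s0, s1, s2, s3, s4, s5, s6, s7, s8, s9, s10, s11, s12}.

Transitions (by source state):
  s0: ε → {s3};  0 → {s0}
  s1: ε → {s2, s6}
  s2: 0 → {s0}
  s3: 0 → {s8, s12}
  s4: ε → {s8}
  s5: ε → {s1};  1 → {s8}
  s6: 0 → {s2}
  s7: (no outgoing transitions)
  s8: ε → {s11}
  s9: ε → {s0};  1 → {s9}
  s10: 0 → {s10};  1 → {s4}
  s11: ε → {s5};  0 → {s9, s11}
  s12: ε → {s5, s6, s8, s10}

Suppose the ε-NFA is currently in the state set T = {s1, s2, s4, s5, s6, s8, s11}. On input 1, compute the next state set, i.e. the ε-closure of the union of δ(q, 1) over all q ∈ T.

{s1, s2, s5, s6, s8, s11}

s5 on 1 → {s8}.
No 1-transition from s1, s2, s4, s6, s8, s11.
Union after reading 1: {s8}.
Now take the ε-closure:
From s8 via ε: add s11.
From s11 via ε: add s5.
From s5 via ε: add s1.
From s1 via ε: add s2, s6.
No new states can be added; the closed set is {s1, s2, s5, s6, s8, s11}.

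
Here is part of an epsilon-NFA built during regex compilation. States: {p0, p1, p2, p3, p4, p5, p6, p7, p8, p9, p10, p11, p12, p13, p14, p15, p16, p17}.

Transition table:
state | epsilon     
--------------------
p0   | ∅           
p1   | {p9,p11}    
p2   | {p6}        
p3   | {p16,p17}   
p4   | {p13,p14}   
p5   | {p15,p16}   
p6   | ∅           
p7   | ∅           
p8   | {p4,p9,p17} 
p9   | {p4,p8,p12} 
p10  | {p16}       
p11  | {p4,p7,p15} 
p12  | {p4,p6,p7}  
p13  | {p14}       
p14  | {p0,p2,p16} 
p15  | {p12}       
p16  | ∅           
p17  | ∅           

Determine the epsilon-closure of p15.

{p0, p2, p4, p6, p7, p12, p13, p14, p15, p16}

Start with {p15}.
From p15 via epsilon: add p12.
From p12 via epsilon: add p4, p6, p7.
From p4 via epsilon: add p13, p14.
From p14 via epsilon: add p0, p2, p16.
No new states can be added; the closed set is {p0, p2, p4, p6, p7, p12, p13, p14, p15, p16}.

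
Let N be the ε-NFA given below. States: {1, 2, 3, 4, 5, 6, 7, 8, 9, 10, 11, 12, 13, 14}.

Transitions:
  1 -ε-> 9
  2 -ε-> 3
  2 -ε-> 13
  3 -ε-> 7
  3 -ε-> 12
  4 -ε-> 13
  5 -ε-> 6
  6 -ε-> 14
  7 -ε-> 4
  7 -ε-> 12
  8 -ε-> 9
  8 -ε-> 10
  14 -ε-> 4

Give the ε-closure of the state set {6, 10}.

Start with {6, 10}.
From 6 via ε: add 14.
From 14 via ε: add 4.
From 4 via ε: add 13.
No new states can be added; the closed set is {4, 6, 10, 13, 14}.

{4, 6, 10, 13, 14}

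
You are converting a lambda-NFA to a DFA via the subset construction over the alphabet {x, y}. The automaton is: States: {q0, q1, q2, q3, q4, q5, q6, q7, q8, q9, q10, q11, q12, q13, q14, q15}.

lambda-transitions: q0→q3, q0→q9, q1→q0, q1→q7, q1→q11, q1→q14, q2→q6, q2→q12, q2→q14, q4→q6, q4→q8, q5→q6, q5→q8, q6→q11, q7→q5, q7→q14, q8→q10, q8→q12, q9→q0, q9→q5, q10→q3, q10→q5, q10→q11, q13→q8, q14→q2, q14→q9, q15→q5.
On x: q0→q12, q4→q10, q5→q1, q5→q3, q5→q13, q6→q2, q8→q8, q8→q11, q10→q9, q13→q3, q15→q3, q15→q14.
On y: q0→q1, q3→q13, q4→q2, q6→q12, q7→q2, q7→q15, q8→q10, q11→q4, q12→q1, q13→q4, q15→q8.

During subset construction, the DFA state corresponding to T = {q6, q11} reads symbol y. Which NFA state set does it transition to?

{q3, q4, q5, q6, q8, q10, q11, q12}

q6 on y → {q12}.
q11 on y → {q4}.
Union after reading y: {q4, q12}.
Now take the lambda-closure:
From q4 via lambda: add q6, q8.
From q6 via lambda: add q11.
From q8 via lambda: add q10.
From q10 via lambda: add q3, q5.
No new states can be added; the closed set is {q3, q4, q5, q6, q8, q10, q11, q12}.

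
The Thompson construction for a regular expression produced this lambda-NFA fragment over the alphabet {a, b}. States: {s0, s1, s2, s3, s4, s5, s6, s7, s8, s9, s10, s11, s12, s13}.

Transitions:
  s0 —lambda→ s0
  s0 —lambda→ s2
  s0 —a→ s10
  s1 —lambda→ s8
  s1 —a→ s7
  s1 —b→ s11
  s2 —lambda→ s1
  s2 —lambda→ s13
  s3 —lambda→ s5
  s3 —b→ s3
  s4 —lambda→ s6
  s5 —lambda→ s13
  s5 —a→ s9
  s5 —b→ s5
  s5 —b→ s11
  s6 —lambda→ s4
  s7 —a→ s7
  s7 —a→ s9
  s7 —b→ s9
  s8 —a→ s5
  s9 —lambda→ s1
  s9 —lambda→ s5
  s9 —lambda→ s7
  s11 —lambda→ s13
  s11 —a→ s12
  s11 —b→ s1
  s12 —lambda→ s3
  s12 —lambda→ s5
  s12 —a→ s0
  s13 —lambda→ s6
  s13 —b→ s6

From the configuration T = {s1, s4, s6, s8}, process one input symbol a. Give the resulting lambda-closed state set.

{s4, s5, s6, s7, s13}

s1 on a → {s7}.
s8 on a → {s5}.
No a-transition from s4, s6.
Union after reading a: {s5, s7}.
Now take the lambda-closure:
From s5 via lambda: add s13.
From s13 via lambda: add s6.
From s6 via lambda: add s4.
No new states can be added; the closed set is {s4, s5, s6, s7, s13}.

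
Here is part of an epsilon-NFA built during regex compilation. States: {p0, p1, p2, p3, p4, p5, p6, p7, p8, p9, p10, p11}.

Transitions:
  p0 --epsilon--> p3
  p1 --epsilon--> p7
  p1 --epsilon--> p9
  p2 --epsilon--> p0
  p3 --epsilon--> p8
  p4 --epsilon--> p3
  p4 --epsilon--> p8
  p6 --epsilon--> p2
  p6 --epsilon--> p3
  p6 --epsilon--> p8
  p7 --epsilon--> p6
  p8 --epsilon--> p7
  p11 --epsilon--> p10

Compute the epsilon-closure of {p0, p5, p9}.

Start with {p0, p5, p9}.
From p0 via epsilon: add p3.
From p3 via epsilon: add p8.
From p8 via epsilon: add p7.
From p7 via epsilon: add p6.
From p6 via epsilon: add p2.
No new states can be added; the closed set is {p0, p2, p3, p5, p6, p7, p8, p9}.

{p0, p2, p3, p5, p6, p7, p8, p9}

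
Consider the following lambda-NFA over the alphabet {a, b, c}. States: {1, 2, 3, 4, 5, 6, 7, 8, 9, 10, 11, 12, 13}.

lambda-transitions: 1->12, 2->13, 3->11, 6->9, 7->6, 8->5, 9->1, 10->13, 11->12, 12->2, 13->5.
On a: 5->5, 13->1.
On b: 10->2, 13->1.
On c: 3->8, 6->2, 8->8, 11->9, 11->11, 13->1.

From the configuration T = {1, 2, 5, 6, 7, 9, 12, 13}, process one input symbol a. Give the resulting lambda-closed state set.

{1, 2, 5, 12, 13}

5 on a → {5}.
13 on a → {1}.
No a-transition from 1, 2, 6, 7, 9, 12.
Union after reading a: {1, 5}.
Now take the lambda-closure:
From 1 via lambda: add 12.
From 12 via lambda: add 2.
From 2 via lambda: add 13.
No new states can be added; the closed set is {1, 2, 5, 12, 13}.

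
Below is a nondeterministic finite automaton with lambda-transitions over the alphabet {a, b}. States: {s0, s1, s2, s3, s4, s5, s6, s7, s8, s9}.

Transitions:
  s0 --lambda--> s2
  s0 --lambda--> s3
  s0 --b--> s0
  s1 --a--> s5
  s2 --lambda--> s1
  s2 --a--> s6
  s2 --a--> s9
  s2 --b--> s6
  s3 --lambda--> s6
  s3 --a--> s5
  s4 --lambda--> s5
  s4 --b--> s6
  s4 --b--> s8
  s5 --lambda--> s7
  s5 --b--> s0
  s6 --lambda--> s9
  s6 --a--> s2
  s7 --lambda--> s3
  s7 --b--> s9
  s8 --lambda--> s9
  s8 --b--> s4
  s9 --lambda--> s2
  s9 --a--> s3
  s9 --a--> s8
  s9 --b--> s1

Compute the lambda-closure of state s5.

Start with {s5}.
From s5 via lambda: add s7.
From s7 via lambda: add s3.
From s3 via lambda: add s6.
From s6 via lambda: add s9.
From s9 via lambda: add s2.
From s2 via lambda: add s1.
No new states can be added; the closed set is {s1, s2, s3, s5, s6, s7, s9}.

{s1, s2, s3, s5, s6, s7, s9}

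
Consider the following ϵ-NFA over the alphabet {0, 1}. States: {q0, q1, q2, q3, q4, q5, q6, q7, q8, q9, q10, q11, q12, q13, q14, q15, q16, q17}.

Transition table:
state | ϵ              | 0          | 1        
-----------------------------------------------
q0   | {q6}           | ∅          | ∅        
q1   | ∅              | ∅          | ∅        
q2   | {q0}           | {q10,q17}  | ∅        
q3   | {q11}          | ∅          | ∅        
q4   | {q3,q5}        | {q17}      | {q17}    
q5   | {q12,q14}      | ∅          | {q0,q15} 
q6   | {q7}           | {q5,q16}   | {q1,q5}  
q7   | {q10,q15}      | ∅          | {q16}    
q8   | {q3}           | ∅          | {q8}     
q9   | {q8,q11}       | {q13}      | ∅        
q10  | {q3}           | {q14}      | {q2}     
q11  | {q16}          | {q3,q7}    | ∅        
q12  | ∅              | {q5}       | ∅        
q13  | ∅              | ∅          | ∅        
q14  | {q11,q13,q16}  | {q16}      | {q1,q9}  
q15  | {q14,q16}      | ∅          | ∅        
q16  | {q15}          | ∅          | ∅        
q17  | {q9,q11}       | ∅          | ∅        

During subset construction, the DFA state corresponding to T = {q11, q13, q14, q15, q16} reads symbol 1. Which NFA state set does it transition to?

{q1, q3, q8, q9, q11, q13, q14, q15, q16}

q14 on 1 → {q1, q9}.
No 1-transition from q11, q13, q15, q16.
Union after reading 1: {q1, q9}.
Now take the ϵ-closure:
From q9 via ϵ: add q8, q11.
From q8 via ϵ: add q3.
From q11 via ϵ: add q16.
From q16 via ϵ: add q15.
From q15 via ϵ: add q14.
From q14 via ϵ: add q13.
No new states can be added; the closed set is {q1, q3, q8, q9, q11, q13, q14, q15, q16}.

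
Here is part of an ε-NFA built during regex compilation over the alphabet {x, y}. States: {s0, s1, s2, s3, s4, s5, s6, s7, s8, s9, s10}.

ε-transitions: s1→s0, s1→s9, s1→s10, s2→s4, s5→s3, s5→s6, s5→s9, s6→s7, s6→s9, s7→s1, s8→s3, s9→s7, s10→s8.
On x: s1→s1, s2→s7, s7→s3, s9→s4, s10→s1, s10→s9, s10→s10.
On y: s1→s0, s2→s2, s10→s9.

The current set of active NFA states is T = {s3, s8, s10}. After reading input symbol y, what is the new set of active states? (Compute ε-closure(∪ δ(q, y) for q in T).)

{s0, s1, s3, s7, s8, s9, s10}

s10 on y → {s9}.
No y-transition from s3, s8.
Union after reading y: {s9}.
Now take the ε-closure:
From s9 via ε: add s7.
From s7 via ε: add s1.
From s1 via ε: add s0, s10.
From s10 via ε: add s8.
From s8 via ε: add s3.
No new states can be added; the closed set is {s0, s1, s3, s7, s8, s9, s10}.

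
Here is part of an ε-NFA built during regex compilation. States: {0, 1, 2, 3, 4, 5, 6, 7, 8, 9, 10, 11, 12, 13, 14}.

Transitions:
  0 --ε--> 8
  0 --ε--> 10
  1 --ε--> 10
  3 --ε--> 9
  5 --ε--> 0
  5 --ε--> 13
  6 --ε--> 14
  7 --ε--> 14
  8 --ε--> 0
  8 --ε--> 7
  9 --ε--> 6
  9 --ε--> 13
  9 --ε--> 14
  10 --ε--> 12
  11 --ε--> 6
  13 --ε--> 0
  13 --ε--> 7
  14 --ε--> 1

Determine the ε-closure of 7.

{1, 7, 10, 12, 14}

Start with {7}.
From 7 via ε: add 14.
From 14 via ε: add 1.
From 1 via ε: add 10.
From 10 via ε: add 12.
No new states can be added; the closed set is {1, 7, 10, 12, 14}.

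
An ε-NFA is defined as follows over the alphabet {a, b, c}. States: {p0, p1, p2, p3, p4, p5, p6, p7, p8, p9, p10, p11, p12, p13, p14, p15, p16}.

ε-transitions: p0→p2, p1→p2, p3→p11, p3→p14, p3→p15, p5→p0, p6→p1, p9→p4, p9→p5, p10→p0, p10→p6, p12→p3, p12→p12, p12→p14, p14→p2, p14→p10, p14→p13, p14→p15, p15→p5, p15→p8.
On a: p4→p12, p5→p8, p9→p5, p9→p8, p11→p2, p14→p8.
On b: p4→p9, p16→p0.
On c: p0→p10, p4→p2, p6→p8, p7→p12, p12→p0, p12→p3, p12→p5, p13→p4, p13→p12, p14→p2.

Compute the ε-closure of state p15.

{p0, p2, p5, p8, p15}

Start with {p15}.
From p15 via ε: add p5, p8.
From p5 via ε: add p0.
From p0 via ε: add p2.
No new states can be added; the closed set is {p0, p2, p5, p8, p15}.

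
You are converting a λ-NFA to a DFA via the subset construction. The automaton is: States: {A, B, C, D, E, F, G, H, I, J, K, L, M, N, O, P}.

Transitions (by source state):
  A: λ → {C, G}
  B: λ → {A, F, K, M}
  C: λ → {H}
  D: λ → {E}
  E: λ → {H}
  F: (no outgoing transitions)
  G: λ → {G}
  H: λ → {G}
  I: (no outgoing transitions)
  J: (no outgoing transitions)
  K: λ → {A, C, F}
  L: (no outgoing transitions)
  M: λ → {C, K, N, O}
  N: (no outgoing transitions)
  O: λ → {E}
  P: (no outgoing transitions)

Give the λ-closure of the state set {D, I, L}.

{D, E, G, H, I, L}

Start with {D, I, L}.
From D via λ: add E.
From E via λ: add H.
From H via λ: add G.
No new states can be added; the closed set is {D, E, G, H, I, L}.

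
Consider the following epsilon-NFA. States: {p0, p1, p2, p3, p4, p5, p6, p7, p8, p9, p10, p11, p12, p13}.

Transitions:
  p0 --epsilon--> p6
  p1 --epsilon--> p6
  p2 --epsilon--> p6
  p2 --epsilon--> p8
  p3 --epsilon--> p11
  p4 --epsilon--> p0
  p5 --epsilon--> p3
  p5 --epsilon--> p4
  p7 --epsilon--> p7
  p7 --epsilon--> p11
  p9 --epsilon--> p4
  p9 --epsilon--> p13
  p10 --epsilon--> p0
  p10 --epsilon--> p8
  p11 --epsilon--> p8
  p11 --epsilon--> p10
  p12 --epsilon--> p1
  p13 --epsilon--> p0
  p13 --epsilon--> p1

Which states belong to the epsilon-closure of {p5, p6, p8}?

Start with {p5, p6, p8}.
From p5 via epsilon: add p3, p4.
From p3 via epsilon: add p11.
From p4 via epsilon: add p0.
From p11 via epsilon: add p10.
No new states can be added; the closed set is {p0, p3, p4, p5, p6, p8, p10, p11}.

{p0, p3, p4, p5, p6, p8, p10, p11}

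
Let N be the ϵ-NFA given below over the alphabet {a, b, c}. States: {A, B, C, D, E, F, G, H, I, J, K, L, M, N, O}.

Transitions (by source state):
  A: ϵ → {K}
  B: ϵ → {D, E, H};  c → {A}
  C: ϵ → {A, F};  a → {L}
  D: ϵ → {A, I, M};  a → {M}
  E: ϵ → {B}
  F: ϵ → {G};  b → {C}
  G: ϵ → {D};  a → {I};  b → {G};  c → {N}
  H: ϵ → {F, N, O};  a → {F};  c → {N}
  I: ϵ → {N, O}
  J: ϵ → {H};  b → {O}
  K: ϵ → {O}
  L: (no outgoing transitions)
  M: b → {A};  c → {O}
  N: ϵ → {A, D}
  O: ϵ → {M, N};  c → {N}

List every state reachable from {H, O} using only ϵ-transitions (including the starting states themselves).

{A, D, F, G, H, I, K, M, N, O}

Start with {H, O}.
From H via ϵ: add F, N.
From O via ϵ: add M.
From F via ϵ: add G.
From N via ϵ: add A, D.
From A via ϵ: add K.
From D via ϵ: add I.
No new states can be added; the closed set is {A, D, F, G, H, I, K, M, N, O}.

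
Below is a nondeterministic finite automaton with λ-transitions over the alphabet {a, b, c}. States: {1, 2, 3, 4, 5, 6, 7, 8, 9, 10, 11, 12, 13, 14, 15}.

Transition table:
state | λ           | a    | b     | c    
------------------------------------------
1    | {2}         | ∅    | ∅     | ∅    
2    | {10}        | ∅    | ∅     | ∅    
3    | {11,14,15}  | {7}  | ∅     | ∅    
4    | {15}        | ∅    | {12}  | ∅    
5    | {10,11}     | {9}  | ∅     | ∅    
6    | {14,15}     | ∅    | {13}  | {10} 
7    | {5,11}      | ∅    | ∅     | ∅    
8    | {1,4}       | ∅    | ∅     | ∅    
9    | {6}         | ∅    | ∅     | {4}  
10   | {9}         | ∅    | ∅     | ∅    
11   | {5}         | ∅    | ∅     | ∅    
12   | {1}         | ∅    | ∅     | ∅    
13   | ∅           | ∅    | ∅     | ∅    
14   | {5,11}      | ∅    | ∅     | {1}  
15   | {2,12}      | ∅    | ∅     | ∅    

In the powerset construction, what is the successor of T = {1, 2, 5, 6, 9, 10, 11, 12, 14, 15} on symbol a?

{1, 2, 5, 6, 9, 10, 11, 12, 14, 15}

5 on a → {9}.
No a-transition from 1, 2, 6, 9, 10, 11, 12, 14, 15.
Union after reading a: {9}.
Now take the λ-closure:
From 9 via λ: add 6.
From 6 via λ: add 14, 15.
From 14 via λ: add 5, 11.
From 15 via λ: add 2, 12.
From 2 via λ: add 10.
From 12 via λ: add 1.
No new states can be added; the closed set is {1, 2, 5, 6, 9, 10, 11, 12, 14, 15}.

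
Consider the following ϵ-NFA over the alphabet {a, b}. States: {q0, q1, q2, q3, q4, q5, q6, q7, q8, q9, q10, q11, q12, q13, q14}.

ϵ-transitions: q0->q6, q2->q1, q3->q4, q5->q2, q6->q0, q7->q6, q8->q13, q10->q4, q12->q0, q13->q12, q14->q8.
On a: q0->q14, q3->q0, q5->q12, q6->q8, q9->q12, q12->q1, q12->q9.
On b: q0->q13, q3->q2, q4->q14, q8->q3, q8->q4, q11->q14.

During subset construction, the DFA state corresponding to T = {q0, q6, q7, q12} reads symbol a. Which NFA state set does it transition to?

{q0, q1, q6, q8, q9, q12, q13, q14}

q0 on a → {q14}.
q6 on a → {q8}.
q12 on a → {q1, q9}.
No a-transition from q7.
Union after reading a: {q1, q8, q9, q14}.
Now take the ϵ-closure:
From q8 via ϵ: add q13.
From q13 via ϵ: add q12.
From q12 via ϵ: add q0.
From q0 via ϵ: add q6.
No new states can be added; the closed set is {q0, q1, q6, q8, q9, q12, q13, q14}.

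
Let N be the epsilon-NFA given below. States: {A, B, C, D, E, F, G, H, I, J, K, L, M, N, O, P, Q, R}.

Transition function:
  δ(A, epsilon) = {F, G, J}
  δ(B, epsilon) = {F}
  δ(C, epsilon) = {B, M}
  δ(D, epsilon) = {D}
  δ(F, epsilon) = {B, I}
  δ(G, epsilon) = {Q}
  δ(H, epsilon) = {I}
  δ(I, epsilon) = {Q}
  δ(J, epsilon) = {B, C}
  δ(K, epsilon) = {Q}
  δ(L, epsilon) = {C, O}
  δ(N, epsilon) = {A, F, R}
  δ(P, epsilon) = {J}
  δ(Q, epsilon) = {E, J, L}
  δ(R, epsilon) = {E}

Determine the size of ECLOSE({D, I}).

11

Start with {D, I}.
From I via epsilon: add Q.
From Q via epsilon: add E, J, L.
From J via epsilon: add B, C.
From L via epsilon: add O.
From B via epsilon: add F.
From C via epsilon: add M.
epsilon-closure = {B, C, D, E, F, I, J, L, M, O, Q}, which has 11 states.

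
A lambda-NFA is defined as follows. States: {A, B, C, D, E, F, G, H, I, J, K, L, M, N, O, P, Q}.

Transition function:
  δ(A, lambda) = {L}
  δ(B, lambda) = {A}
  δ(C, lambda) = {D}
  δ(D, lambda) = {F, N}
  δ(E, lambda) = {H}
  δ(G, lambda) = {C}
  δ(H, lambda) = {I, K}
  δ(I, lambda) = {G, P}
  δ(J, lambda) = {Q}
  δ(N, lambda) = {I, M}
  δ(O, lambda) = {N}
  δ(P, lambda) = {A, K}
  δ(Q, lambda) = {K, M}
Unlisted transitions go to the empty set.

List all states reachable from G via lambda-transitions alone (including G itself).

{A, C, D, F, G, I, K, L, M, N, P}

Start with {G}.
From G via lambda: add C.
From C via lambda: add D.
From D via lambda: add F, N.
From N via lambda: add I, M.
From I via lambda: add P.
From P via lambda: add A, K.
From A via lambda: add L.
No new states can be added; the closed set is {A, C, D, F, G, I, K, L, M, N, P}.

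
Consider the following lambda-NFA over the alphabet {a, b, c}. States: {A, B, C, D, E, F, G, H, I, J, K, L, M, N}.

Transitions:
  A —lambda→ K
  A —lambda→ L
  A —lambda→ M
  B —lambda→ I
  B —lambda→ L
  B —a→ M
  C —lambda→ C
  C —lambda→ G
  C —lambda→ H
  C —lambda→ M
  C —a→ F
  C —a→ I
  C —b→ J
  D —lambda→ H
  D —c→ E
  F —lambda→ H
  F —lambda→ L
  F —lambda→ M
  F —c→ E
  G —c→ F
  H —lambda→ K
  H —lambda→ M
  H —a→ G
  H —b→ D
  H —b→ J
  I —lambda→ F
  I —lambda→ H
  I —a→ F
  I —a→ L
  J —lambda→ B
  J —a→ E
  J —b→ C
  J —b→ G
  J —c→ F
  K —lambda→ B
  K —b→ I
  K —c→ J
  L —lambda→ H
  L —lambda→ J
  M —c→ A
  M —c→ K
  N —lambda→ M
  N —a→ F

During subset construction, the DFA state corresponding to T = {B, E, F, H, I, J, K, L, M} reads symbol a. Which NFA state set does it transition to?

B on a → {M}.
H on a → {G}.
I on a → {F, L}.
J on a → {E}.
No a-transition from E, F, K, L, M.
Union after reading a: {E, F, G, L, M}.
Now take the lambda-closure:
From F via lambda: add H.
From L via lambda: add J.
From H via lambda: add K.
From J via lambda: add B.
From B via lambda: add I.
No new states can be added; the closed set is {B, E, F, G, H, I, J, K, L, M}.

{B, E, F, G, H, I, J, K, L, M}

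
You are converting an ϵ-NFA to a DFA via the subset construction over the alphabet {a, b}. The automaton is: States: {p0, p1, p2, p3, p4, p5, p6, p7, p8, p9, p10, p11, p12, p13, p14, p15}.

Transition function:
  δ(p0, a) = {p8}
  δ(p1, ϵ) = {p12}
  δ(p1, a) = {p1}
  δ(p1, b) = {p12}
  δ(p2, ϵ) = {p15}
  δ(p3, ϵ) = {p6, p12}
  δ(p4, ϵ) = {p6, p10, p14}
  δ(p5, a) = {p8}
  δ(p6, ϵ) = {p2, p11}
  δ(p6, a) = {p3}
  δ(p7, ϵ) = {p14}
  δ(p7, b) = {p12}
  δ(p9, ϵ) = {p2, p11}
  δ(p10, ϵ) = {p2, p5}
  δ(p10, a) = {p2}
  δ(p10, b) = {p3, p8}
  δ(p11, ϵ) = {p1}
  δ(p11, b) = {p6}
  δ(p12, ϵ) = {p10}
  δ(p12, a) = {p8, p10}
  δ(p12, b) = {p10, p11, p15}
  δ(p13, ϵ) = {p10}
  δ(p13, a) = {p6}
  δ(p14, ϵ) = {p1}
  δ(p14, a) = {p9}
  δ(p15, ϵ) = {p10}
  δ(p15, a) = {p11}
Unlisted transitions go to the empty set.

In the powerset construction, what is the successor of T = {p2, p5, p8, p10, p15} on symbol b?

p10 on b → {p3, p8}.
No b-transition from p2, p5, p8, p15.
Union after reading b: {p3, p8}.
Now take the ϵ-closure:
From p3 via ϵ: add p6, p12.
From p6 via ϵ: add p2, p11.
From p12 via ϵ: add p10.
From p2 via ϵ: add p15.
From p10 via ϵ: add p5.
From p11 via ϵ: add p1.
No new states can be added; the closed set is {p1, p2, p3, p5, p6, p8, p10, p11, p12, p15}.

{p1, p2, p3, p5, p6, p8, p10, p11, p12, p15}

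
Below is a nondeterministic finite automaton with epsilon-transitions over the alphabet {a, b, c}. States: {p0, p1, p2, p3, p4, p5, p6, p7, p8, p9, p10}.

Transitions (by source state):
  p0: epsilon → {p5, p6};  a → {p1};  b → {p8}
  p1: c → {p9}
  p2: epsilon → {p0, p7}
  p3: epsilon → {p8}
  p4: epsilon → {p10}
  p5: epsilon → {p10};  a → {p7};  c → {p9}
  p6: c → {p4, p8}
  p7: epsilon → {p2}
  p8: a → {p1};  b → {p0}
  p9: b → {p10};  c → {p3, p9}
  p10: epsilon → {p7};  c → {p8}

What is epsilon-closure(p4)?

{p0, p2, p4, p5, p6, p7, p10}

Start with {p4}.
From p4 via epsilon: add p10.
From p10 via epsilon: add p7.
From p7 via epsilon: add p2.
From p2 via epsilon: add p0.
From p0 via epsilon: add p5, p6.
No new states can be added; the closed set is {p0, p2, p4, p5, p6, p7, p10}.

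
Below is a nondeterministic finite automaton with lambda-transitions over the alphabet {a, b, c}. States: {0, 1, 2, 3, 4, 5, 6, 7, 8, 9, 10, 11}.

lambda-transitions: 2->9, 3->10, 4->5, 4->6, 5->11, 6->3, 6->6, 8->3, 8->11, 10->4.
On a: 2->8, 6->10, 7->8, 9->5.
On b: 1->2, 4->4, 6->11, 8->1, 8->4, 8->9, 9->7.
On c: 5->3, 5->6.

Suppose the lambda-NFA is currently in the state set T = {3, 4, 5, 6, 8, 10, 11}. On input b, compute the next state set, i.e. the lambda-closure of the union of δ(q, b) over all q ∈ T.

4 on b → {4}.
6 on b → {11}.
8 on b → {1, 4, 9}.
No b-transition from 3, 5, 10, 11.
Union after reading b: {1, 4, 9, 11}.
Now take the lambda-closure:
From 4 via lambda: add 5, 6.
From 6 via lambda: add 3.
From 3 via lambda: add 10.
No new states can be added; the closed set is {1, 3, 4, 5, 6, 9, 10, 11}.

{1, 3, 4, 5, 6, 9, 10, 11}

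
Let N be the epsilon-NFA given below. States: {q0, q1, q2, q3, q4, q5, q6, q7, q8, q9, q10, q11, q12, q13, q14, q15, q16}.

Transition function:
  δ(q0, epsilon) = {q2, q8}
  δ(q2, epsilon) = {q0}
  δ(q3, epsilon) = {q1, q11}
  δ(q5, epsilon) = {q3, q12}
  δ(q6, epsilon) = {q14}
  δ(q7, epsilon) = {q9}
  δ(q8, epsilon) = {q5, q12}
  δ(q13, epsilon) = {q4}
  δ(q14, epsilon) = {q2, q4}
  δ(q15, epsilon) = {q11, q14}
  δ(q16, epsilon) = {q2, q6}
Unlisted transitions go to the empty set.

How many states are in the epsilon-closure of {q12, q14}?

10

Start with {q12, q14}.
From q14 via epsilon: add q2, q4.
From q2 via epsilon: add q0.
From q0 via epsilon: add q8.
From q8 via epsilon: add q5.
From q5 via epsilon: add q3.
From q3 via epsilon: add q1, q11.
epsilon-closure = {q0, q1, q2, q3, q4, q5, q8, q11, q12, q14}, which has 10 states.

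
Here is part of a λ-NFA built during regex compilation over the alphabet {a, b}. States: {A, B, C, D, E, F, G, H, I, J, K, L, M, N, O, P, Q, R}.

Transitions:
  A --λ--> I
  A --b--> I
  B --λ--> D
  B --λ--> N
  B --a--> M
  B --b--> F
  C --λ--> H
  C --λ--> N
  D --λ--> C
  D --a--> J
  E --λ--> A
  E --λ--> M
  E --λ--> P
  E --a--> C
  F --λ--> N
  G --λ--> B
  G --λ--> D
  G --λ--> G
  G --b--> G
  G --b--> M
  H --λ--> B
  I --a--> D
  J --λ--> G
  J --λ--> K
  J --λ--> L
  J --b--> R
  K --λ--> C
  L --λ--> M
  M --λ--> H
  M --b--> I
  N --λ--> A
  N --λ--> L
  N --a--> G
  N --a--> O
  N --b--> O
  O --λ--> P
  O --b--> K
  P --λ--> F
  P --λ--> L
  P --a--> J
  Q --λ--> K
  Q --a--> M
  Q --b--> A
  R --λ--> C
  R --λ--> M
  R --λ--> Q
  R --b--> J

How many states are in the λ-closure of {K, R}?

12

Start with {K, R}.
From K via λ: add C.
From R via λ: add M, Q.
From C via λ: add H, N.
From H via λ: add B.
From N via λ: add A, L.
From A via λ: add I.
From B via λ: add D.
λ-closure = {A, B, C, D, H, I, K, L, M, N, Q, R}, which has 12 states.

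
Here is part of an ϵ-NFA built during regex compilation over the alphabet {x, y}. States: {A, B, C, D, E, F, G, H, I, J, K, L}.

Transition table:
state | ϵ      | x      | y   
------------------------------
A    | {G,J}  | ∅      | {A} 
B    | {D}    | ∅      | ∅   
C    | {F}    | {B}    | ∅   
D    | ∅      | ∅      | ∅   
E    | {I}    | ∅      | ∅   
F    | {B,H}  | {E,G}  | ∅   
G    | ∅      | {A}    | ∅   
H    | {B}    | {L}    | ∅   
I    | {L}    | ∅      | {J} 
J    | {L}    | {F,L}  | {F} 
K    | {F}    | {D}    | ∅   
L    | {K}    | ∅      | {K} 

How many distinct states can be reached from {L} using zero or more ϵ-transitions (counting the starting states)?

6

Start with {L}.
From L via ϵ: add K.
From K via ϵ: add F.
From F via ϵ: add B, H.
From B via ϵ: add D.
ϵ-closure = {B, D, F, H, K, L}, which has 6 states.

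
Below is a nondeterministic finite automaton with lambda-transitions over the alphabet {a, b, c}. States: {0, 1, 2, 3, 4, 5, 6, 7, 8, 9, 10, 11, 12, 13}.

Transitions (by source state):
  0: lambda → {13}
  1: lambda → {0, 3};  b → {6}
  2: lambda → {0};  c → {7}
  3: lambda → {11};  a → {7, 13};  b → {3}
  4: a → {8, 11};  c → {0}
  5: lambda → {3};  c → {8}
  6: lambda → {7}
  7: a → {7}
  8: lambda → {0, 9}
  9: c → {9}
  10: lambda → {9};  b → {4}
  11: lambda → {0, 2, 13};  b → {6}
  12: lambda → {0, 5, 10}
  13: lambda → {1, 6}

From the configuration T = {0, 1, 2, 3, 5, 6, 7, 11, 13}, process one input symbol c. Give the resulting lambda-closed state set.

{0, 1, 2, 3, 6, 7, 8, 9, 11, 13}

2 on c → {7}.
5 on c → {8}.
No c-transition from 0, 1, 3, 6, 7, 11, 13.
Union after reading c: {7, 8}.
Now take the lambda-closure:
From 8 via lambda: add 0, 9.
From 0 via lambda: add 13.
From 13 via lambda: add 1, 6.
From 1 via lambda: add 3.
From 3 via lambda: add 11.
From 11 via lambda: add 2.
No new states can be added; the closed set is {0, 1, 2, 3, 6, 7, 8, 9, 11, 13}.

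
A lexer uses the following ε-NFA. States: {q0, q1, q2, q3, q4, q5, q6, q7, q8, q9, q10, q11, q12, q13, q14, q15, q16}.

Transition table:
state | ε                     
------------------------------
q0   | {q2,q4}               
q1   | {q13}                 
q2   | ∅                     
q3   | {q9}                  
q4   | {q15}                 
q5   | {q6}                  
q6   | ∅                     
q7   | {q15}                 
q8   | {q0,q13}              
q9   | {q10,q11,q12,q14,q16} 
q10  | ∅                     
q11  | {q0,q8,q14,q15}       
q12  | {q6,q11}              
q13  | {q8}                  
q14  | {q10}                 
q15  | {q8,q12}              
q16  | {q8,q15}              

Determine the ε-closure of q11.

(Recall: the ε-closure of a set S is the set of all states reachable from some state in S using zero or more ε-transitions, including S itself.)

{q0, q2, q4, q6, q8, q10, q11, q12, q13, q14, q15}

Start with {q11}.
From q11 via ε: add q0, q8, q14, q15.
From q0 via ε: add q2, q4.
From q8 via ε: add q13.
From q14 via ε: add q10.
From q15 via ε: add q12.
From q12 via ε: add q6.
No new states can be added; the closed set is {q0, q2, q4, q6, q8, q10, q11, q12, q13, q14, q15}.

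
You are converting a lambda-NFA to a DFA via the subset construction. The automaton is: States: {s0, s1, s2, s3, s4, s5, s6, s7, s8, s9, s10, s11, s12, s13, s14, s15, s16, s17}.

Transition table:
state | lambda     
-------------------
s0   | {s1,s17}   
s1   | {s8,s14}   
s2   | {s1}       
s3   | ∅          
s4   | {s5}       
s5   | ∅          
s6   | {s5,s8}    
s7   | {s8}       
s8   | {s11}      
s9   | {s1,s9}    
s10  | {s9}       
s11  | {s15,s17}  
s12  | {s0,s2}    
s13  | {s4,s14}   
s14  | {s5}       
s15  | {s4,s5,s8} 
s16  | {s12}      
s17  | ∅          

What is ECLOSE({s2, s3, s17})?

Start with {s2, s3, s17}.
From s2 via lambda: add s1.
From s1 via lambda: add s8, s14.
From s8 via lambda: add s11.
From s14 via lambda: add s5.
From s11 via lambda: add s15.
From s15 via lambda: add s4.
No new states can be added; the closed set is {s1, s2, s3, s4, s5, s8, s11, s14, s15, s17}.

{s1, s2, s3, s4, s5, s8, s11, s14, s15, s17}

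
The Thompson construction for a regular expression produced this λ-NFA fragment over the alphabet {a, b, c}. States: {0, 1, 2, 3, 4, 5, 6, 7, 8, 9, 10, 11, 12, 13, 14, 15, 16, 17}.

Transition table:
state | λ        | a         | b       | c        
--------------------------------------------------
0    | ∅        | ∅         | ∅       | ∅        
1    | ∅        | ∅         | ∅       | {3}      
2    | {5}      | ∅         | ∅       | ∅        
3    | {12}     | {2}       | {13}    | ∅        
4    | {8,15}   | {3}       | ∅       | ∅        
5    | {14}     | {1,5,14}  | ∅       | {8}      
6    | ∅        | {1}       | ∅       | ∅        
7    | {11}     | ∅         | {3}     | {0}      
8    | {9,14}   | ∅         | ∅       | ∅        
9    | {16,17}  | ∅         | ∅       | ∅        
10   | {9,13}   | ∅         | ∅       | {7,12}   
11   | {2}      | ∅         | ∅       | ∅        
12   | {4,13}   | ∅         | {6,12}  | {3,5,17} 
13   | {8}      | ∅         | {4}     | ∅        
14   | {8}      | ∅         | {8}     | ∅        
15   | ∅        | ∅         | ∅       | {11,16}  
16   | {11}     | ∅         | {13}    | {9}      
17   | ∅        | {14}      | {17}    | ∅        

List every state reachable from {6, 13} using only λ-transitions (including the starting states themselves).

Start with {6, 13}.
From 13 via λ: add 8.
From 8 via λ: add 9, 14.
From 9 via λ: add 16, 17.
From 16 via λ: add 11.
From 11 via λ: add 2.
From 2 via λ: add 5.
No new states can be added; the closed set is {2, 5, 6, 8, 9, 11, 13, 14, 16, 17}.

{2, 5, 6, 8, 9, 11, 13, 14, 16, 17}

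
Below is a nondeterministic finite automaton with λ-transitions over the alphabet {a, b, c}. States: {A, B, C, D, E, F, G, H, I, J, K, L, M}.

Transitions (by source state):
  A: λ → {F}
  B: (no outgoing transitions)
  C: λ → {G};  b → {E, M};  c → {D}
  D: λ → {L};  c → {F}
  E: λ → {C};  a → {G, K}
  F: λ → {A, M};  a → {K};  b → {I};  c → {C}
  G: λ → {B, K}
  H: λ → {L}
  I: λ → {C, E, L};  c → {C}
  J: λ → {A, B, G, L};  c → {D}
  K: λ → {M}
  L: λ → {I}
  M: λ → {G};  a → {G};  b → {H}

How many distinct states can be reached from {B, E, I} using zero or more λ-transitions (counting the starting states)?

8

Start with {B, E, I}.
From E via λ: add C.
From I via λ: add L.
From C via λ: add G.
From G via λ: add K.
From K via λ: add M.
λ-closure = {B, C, E, G, I, K, L, M}, which has 8 states.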